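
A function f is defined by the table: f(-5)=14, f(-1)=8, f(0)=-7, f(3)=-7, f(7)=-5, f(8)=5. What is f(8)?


Reading from the table at x = 8

5


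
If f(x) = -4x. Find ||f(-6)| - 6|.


f(-6) = 24
|24| = 24
|24 - 6| = 18

18


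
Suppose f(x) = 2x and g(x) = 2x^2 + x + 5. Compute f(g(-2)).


g(-2) = 11
f(11) = 22

22


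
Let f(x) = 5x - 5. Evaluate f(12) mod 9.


f(12) = 55
55 mod 9 = 1

1


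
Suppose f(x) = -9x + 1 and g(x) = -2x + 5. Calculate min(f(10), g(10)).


-89


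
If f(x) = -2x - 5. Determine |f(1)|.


f(1) = -7
|-7| = 7

7


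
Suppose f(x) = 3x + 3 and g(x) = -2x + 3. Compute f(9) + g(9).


f(9) = 30
g(9) = -15
Sum = 15

15


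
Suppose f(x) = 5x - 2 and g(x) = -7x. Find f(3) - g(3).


f(3) = 13
g(3) = -21
Difference = 34

34


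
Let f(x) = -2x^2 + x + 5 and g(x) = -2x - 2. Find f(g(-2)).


-1


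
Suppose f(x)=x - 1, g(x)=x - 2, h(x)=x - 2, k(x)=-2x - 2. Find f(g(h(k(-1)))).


k(-1) = 0
h(0) = -2
g(-2) = -4
f(-4) = -5

-5


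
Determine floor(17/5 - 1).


17/5 = 3.4
3.4 - 1 = 2.4
floor(2.4) = 2

2


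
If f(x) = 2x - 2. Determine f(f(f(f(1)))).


f(1) = 0
f(0) = -2
f(-2) = -6
f(-6) = -14

-14


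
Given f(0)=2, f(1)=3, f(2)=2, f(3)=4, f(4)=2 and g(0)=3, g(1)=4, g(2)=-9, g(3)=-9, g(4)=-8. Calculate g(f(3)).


-8


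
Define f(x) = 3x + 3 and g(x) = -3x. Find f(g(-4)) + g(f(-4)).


f(g(-4)) = 39
g(f(-4)) = 27
Sum = 66

66


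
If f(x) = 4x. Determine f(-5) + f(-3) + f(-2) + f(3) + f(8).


f(-5) = -20
f(-3) = -12
f(-2) = -8
f(3) = 12
f(8) = 32
Sum = 4

4


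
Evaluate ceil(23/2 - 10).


23/2 = 11.5
11.5 - 10 = 1.5
ceil(1.5) = 2

2


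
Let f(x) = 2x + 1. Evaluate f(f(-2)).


f(-2) = -3
f(-3) = -5

-5


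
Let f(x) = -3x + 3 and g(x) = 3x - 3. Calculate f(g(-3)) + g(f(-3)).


f(g(-3)) = 39
g(f(-3)) = 33
Sum = 72

72


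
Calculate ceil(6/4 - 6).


-4


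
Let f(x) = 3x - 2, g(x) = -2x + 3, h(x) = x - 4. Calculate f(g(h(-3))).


h(-3) = -7
g(-7) = 17
f(17) = 49

49


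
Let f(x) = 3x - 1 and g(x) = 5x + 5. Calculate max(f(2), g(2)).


15


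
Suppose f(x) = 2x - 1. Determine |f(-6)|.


13


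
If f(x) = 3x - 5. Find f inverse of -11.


Solve 3x - 5 = -11
x = (-11 + 5) / 3 = -2

-2


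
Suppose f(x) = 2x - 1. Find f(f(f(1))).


f(1) = 1
f(1) = 1
f(1) = 1

1


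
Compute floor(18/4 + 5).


18/4 = 4.5
4.5 + 5 = 9.5
floor(9.5) = 9

9


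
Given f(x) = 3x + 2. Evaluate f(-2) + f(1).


f(-2) = -4
f(1) = 5
Sum = 1

1


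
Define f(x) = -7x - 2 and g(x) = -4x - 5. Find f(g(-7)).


g(-7) = 23
f(23) = -163

-163


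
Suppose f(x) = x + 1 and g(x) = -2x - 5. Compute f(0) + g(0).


f(0) = 1
g(0) = -5
Sum = -4

-4


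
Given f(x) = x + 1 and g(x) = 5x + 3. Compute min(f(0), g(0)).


f(0) = 1
g(0) = 3
min = 1

1


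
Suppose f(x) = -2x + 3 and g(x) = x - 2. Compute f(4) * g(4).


-10


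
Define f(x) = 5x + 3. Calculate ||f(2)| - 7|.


f(2) = 13
|13| = 13
|13 - 7| = 6

6


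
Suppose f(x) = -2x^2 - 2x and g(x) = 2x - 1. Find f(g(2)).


-24


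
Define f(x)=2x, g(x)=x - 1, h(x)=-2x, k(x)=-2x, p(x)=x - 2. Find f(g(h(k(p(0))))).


p(0) = -2
k(-2) = 4
h(4) = -8
g(-8) = -9
f(-9) = -18

-18


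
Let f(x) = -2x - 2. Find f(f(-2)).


f(-2) = 2
f(2) = -6

-6


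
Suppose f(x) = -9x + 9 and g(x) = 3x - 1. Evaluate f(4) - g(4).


f(4) = -27
g(4) = 11
Difference = -38

-38


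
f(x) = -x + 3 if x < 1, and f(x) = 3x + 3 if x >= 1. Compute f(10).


10 satisfies x >= 1
f(10) = 33

33


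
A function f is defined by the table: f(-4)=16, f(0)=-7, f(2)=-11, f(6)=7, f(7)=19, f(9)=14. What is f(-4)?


Reading from the table at x = -4

16


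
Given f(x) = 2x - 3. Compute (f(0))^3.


f(0) = -3
(-3)^3 = -27

-27


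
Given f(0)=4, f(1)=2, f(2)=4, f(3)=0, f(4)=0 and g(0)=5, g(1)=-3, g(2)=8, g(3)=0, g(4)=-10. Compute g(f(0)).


f(0) = 4
g(4) = -10

-10


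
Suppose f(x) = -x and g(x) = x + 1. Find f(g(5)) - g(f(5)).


f(g(5)) = -6
g(f(5)) = -4
Difference = -2

-2


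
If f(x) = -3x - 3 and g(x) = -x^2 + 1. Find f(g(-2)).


g(-2) = -3
f(-3) = 6

6


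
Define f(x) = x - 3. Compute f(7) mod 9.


f(7) = 4
4 mod 9 = 4

4


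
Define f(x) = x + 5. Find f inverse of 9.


Solve x + 5 = 9
x = (9 - 5) / 1 = 4

4


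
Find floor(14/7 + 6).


14/7 = 2
2 + 6 = 8
floor(8) = 8

8


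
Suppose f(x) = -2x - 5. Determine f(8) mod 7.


f(8) = -21
-21 mod 7 = 0

0


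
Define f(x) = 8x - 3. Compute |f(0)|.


f(0) = -3
|-3| = 3

3


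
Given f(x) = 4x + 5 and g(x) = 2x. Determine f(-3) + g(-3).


f(-3) = -7
g(-3) = -6
Sum = -13

-13


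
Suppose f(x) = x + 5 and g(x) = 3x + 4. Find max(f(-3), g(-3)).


f(-3) = 2
g(-3) = -5
max = 2

2


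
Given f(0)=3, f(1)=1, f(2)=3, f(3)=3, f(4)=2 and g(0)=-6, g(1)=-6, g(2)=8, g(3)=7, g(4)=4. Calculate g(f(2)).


7


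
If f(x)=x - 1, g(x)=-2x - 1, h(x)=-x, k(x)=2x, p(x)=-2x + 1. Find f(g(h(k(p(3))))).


p(3) = -5
k(-5) = -10
h(-10) = 10
g(10) = -21
f(-21) = -22

-22


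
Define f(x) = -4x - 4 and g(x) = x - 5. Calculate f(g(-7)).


44


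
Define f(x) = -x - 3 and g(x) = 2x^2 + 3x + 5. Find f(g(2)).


g(2) = 19
f(19) = -22

-22


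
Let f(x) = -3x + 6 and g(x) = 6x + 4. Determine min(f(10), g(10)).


f(10) = -24
g(10) = 64
min = -24

-24


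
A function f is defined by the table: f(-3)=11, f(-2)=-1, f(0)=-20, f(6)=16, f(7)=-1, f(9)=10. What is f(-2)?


Reading from the table at x = -2

-1


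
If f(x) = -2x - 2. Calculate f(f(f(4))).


f(4) = -10
f(-10) = 18
f(18) = -38

-38


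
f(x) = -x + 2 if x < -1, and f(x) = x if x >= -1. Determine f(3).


3 satisfies x >= -1
f(3) = 3

3


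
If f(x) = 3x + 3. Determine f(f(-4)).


f(-4) = -9
f(-9) = -24

-24


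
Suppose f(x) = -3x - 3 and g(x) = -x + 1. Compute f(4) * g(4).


45


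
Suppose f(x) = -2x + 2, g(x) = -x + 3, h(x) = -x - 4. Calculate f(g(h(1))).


-14


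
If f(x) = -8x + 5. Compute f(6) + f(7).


f(6) = -43
f(7) = -51
Sum = -94

-94


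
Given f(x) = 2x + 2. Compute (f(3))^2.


64


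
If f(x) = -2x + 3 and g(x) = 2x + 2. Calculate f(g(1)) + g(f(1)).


f(g(1)) = -5
g(f(1)) = 4
Sum = -1

-1


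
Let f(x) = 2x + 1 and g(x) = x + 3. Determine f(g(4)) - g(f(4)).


3


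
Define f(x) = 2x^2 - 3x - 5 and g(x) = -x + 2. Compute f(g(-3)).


g(-3) = 5
f(5) = 2*(5)^2 - 3*(5) - 5 = 30

30


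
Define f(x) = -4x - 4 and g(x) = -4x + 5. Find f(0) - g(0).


f(0) = -4
g(0) = 5
Difference = -9

-9


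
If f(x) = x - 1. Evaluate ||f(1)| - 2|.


f(1) = 0
|0| = 0
|0 - 2| = 2

2


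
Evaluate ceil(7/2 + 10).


7/2 = 3.5
3.5 + 10 = 13.5
ceil(13.5) = 14

14


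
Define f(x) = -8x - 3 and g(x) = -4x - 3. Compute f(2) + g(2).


-30


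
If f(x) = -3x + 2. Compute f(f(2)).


f(2) = -4
f(-4) = 14

14


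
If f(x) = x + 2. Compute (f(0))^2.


4


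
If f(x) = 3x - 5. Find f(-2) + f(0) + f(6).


f(-2) = -11
f(0) = -5
f(6) = 13
Sum = -3

-3


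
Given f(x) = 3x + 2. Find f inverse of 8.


Solve 3x + 2 = 8
x = (8 - 2) / 3 = 2

2


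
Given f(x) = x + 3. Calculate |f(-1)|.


f(-1) = 2
|2| = 2

2


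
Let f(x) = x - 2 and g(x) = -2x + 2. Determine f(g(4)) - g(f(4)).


f(g(4)) = -8
g(f(4)) = -2
Difference = -6

-6


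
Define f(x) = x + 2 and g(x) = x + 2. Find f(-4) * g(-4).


f(-4) = -2
g(-4) = -2
Product = 4

4


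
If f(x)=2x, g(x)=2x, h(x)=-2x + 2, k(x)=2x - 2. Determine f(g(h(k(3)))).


k(3) = 4
h(4) = -6
g(-6) = -12
f(-12) = -24

-24


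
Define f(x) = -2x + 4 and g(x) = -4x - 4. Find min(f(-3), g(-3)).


f(-3) = 10
g(-3) = 8
min = 8

8


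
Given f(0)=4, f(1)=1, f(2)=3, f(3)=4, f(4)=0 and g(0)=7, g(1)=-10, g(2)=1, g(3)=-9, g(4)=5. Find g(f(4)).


f(4) = 0
g(0) = 7

7


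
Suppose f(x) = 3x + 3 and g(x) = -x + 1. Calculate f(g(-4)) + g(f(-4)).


28


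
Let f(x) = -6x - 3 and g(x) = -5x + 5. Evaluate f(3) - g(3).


f(3) = -21
g(3) = -10
Difference = -11

-11


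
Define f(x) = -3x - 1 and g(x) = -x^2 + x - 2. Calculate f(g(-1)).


g(-1) = -4
f(-4) = 11

11


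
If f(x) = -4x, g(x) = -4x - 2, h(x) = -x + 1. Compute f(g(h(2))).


h(2) = -1
g(-1) = 2
f(2) = -8

-8


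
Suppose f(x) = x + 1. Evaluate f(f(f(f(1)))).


f(1) = 2
f(2) = 3
f(3) = 4
f(4) = 5

5


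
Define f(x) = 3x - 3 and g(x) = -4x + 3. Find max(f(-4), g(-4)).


f(-4) = -15
g(-4) = 19
max = 19

19


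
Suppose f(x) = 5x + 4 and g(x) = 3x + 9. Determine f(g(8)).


169


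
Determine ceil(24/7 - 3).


24/7 = 3.4286
3.4286 - 3 = 0.4286
ceil(0.4286) = 1

1


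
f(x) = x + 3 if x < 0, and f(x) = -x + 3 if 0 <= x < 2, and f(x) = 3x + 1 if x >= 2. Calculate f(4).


4 satisfies x >= 2
f(4) = 13

13


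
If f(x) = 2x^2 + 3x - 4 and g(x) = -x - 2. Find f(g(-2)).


-4


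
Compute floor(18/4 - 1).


18/4 = 4.5
4.5 - 1 = 3.5
floor(3.5) = 3

3


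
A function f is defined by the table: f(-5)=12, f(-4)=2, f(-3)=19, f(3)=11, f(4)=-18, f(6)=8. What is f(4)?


Reading from the table at x = 4

-18


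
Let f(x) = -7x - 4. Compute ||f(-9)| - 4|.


f(-9) = 59
|59| = 59
|59 - 4| = 55

55


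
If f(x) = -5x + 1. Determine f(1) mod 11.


f(1) = -4
-4 mod 11 = 7

7


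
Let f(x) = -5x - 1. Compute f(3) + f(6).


f(3) = -16
f(6) = -31
Sum = -47

-47


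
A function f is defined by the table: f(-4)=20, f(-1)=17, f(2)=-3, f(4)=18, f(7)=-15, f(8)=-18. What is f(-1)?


17


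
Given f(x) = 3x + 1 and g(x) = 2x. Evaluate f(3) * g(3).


f(3) = 10
g(3) = 6
Product = 60

60


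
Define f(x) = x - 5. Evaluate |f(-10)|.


f(-10) = -15
|-15| = 15

15


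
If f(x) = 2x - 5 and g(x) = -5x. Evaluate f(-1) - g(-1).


f(-1) = -7
g(-1) = 5
Difference = -12

-12


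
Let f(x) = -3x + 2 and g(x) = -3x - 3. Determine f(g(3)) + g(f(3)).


f(g(3)) = 38
g(f(3)) = 18
Sum = 56

56


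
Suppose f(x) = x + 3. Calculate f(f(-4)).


f(-4) = -1
f(-1) = 2

2


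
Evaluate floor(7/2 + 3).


7/2 = 3.5
3.5 + 3 = 6.5
floor(6.5) = 6

6


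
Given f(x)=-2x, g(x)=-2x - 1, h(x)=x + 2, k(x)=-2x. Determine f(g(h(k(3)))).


-14


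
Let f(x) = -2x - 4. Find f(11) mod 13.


f(11) = -26
-26 mod 13 = 0

0


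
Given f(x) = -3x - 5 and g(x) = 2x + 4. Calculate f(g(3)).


-35


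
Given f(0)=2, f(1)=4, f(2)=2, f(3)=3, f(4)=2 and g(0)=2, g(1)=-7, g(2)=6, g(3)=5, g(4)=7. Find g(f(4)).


f(4) = 2
g(2) = 6

6


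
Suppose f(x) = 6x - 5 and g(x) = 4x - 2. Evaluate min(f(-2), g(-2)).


f(-2) = -17
g(-2) = -10
min = -17

-17


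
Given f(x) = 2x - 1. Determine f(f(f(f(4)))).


f(4) = 7
f(7) = 13
f(13) = 25
f(25) = 49

49


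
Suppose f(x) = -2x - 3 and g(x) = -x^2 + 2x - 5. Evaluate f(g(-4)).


55


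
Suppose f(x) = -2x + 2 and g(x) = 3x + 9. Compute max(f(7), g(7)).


f(7) = -12
g(7) = 30
max = 30

30


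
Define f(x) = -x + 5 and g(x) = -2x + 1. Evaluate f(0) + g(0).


f(0) = 5
g(0) = 1
Sum = 6

6


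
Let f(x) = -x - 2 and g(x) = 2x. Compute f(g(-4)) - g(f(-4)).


f(g(-4)) = 6
g(f(-4)) = 4
Difference = 2

2


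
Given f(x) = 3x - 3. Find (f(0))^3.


-27


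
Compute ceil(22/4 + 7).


13


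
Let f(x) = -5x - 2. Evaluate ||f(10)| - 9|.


43


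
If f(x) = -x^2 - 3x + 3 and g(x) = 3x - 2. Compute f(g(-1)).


-7


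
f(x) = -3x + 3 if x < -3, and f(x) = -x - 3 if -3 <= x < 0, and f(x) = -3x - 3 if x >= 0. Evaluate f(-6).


-6 satisfies x < -3
f(-6) = 21

21


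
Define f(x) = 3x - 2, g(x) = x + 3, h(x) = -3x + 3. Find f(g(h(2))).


h(2) = -3
g(-3) = 0
f(0) = -2

-2


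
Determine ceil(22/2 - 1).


22/2 = 11
11 - 1 = 10
ceil(10) = 10

10


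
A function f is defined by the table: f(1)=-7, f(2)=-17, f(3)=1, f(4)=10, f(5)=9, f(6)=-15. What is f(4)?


Reading from the table at x = 4

10


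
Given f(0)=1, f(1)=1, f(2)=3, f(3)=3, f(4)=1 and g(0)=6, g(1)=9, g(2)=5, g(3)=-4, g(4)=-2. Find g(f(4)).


f(4) = 1
g(1) = 9

9


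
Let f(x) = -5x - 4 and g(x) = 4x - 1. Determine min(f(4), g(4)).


f(4) = -24
g(4) = 15
min = -24

-24


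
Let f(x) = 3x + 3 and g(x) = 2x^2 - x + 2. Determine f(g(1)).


g(1) = 3
f(3) = 12

12


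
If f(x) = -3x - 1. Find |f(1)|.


f(1) = -4
|-4| = 4

4


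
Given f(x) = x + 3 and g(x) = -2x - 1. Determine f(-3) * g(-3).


f(-3) = 0
g(-3) = 5
Product = 0

0


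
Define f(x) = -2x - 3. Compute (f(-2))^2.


f(-2) = 1
(1)^2 = 1

1


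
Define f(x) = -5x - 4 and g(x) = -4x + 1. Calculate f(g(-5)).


g(-5) = 21
f(21) = -109

-109


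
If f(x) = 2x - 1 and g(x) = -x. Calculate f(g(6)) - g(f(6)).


f(g(6)) = -13
g(f(6)) = -11
Difference = -2

-2


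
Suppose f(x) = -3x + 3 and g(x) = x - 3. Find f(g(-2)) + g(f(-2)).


24


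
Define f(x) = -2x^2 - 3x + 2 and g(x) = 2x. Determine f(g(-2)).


g(-2) = -4
f(-4) = (-2)*(-4)^2 - 3*(-4) + 2 = -18

-18


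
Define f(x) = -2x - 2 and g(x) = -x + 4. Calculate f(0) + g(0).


2


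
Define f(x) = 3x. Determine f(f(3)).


27


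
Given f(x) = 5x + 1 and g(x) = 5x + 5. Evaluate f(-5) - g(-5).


f(-5) = -24
g(-5) = -20
Difference = -4

-4


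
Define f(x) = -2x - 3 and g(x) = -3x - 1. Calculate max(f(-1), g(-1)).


f(-1) = -1
g(-1) = 2
max = 2

2


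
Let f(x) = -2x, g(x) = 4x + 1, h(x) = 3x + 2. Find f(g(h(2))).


h(2) = 8
g(8) = 33
f(33) = -66

-66


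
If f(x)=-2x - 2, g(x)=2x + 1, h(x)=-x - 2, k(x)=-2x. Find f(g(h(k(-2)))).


20


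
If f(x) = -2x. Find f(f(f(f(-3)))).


f(-3) = 6
f(6) = -12
f(-12) = 24
f(24) = -48

-48


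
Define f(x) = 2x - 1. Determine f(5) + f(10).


28


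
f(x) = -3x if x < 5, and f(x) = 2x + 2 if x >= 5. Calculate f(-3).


-3 satisfies x < 5
f(-3) = 9

9


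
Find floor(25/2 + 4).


25/2 = 12.5
12.5 + 4 = 16.5
floor(16.5) = 16

16


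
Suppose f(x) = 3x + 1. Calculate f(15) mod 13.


f(15) = 46
46 mod 13 = 7

7


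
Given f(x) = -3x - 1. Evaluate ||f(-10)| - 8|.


f(-10) = 29
|29| = 29
|29 - 8| = 21

21


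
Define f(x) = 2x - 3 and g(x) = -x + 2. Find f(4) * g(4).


-10


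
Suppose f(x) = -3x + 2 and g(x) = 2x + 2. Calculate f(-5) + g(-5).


f(-5) = 17
g(-5) = -8
Sum = 9

9


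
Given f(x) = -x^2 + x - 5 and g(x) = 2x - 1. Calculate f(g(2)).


g(2) = 3
f(3) = (-1)*(3)^2 + 1*(3) - 5 = -11

-11


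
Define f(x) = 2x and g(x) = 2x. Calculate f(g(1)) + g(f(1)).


f(g(1)) = 4
g(f(1)) = 4
Sum = 8

8


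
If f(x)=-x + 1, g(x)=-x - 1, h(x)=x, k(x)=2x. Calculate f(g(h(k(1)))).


k(1) = 2
h(2) = 2
g(2) = -3
f(-3) = 4

4


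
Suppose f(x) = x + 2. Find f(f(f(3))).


f(3) = 5
f(5) = 7
f(7) = 9

9


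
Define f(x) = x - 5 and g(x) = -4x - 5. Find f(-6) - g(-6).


f(-6) = -11
g(-6) = 19
Difference = -30

-30


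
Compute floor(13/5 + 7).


9


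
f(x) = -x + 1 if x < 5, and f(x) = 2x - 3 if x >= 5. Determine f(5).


5 satisfies x >= 5
f(5) = 7

7


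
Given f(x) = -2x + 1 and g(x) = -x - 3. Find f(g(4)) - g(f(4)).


f(g(4)) = 15
g(f(4)) = 4
Difference = 11

11


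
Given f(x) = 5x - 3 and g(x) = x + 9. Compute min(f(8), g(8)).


f(8) = 37
g(8) = 17
min = 17

17


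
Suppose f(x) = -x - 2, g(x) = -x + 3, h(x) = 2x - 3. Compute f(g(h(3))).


h(3) = 3
g(3) = 0
f(0) = -2

-2


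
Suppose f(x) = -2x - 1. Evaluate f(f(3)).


f(3) = -7
f(-7) = 13

13


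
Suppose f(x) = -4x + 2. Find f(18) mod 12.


f(18) = -70
-70 mod 12 = 2

2


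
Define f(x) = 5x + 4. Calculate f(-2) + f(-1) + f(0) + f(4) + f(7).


f(-2) = -6
f(-1) = -1
f(0) = 4
f(4) = 24
f(7) = 39
Sum = 60

60


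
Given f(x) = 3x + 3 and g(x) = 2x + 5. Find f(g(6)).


g(6) = 17
f(17) = 54

54


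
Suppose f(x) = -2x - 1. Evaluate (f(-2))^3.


27


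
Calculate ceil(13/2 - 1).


13/2 = 6.5
6.5 - 1 = 5.5
ceil(5.5) = 6

6


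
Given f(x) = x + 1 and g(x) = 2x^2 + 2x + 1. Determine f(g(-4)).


g(-4) = 25
f(25) = 26

26


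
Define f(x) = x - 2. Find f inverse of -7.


-5


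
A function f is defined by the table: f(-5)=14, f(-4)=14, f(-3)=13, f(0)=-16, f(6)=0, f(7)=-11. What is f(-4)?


Reading from the table at x = -4

14


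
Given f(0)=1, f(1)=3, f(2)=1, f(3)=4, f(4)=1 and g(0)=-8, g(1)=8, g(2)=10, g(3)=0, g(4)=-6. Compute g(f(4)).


8


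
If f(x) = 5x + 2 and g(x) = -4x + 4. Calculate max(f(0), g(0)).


f(0) = 2
g(0) = 4
max = 4

4


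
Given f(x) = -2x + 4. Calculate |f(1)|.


f(1) = 2
|2| = 2

2


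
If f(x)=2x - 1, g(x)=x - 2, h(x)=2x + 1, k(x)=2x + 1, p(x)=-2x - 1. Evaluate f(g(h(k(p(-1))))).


p(-1) = 1
k(1) = 3
h(3) = 7
g(7) = 5
f(5) = 9

9


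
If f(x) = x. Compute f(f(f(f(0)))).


f(0) = 0
f(0) = 0
f(0) = 0
f(0) = 0

0


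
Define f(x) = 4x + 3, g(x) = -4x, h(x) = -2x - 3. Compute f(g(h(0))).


51


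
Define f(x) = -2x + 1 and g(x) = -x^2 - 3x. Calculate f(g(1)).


g(1) = -4
f(-4) = 9

9


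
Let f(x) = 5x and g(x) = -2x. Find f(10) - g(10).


f(10) = 50
g(10) = -20
Difference = 70

70


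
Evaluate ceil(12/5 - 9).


12/5 = 2.4
2.4 - 9 = -6.6
ceil(-6.6) = -6

-6


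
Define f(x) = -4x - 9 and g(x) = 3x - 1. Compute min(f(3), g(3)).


-21


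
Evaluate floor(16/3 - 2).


16/3 = 5.3333
5.3333 - 2 = 3.3333
floor(3.3333) = 3

3


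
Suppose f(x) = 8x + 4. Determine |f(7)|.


f(7) = 60
|60| = 60

60


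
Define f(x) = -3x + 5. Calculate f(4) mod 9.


f(4) = -7
-7 mod 9 = 2

2


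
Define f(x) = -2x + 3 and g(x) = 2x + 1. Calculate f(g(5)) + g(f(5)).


f(g(5)) = -19
g(f(5)) = -13
Sum = -32

-32


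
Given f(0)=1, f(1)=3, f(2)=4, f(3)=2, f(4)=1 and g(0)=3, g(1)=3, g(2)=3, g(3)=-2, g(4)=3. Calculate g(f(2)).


f(2) = 4
g(4) = 3

3


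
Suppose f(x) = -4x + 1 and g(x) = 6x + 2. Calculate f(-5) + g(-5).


f(-5) = 21
g(-5) = -28
Sum = -7

-7


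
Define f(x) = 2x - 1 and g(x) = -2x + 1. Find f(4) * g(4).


-49


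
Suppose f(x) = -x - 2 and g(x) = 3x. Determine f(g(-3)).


g(-3) = -9
f(-9) = 7

7


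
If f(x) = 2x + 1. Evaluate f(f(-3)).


f(-3) = -5
f(-5) = -9

-9


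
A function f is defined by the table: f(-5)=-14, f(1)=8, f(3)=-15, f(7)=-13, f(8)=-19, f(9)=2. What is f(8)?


-19


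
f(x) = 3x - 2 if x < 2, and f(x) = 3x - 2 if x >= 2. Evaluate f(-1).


-1 satisfies x < 2
f(-1) = -5

-5


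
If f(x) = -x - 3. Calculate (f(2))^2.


f(2) = -5
(-5)^2 = 25

25


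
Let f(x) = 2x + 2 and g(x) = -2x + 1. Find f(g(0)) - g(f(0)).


f(g(0)) = 4
g(f(0)) = -3
Difference = 7

7


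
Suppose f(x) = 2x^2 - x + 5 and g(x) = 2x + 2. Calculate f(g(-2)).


15


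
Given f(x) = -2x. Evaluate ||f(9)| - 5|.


f(9) = -18
|-18| = 18
|18 - 5| = 13

13


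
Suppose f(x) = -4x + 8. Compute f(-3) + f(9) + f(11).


-44


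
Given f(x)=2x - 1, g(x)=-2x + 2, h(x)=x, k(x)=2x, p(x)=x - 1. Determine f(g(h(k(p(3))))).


p(3) = 2
k(2) = 4
h(4) = 4
g(4) = -6
f(-6) = -13

-13


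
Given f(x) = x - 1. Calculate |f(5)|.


f(5) = 4
|4| = 4

4


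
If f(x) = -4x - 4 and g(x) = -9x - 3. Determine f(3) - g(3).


f(3) = -16
g(3) = -30
Difference = 14

14


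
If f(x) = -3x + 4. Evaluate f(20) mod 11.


f(20) = -56
-56 mod 11 = 10

10


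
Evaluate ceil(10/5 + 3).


10/5 = 2
2 + 3 = 5
ceil(5) = 5

5


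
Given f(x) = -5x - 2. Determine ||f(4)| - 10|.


12


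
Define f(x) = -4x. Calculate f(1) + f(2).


f(1) = -4
f(2) = -8
Sum = -12

-12


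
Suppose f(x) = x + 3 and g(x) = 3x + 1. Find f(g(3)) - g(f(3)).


f(g(3)) = 13
g(f(3)) = 19
Difference = -6

-6


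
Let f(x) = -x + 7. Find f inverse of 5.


Solve -x + 7 = 5
x = (5 - 7) / (-1) = 2

2


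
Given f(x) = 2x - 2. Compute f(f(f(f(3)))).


f(3) = 4
f(4) = 6
f(6) = 10
f(10) = 18

18


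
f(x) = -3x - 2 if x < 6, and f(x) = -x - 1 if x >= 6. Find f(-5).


-5 satisfies x < 6
f(-5) = 13

13


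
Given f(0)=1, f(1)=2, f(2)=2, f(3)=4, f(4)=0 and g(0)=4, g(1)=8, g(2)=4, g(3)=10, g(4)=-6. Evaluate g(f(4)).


f(4) = 0
g(0) = 4

4


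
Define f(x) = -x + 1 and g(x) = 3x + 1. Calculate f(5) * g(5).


f(5) = -4
g(5) = 16
Product = -64

-64


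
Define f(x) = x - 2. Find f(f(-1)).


f(-1) = -3
f(-3) = -5

-5


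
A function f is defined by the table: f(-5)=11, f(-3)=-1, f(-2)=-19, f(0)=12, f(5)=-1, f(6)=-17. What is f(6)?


Reading from the table at x = 6

-17


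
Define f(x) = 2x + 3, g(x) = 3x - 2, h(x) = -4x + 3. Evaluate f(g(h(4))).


h(4) = -13
g(-13) = -41
f(-41) = -79

-79


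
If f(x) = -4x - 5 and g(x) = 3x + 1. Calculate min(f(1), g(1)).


f(1) = -9
g(1) = 4
min = -9

-9


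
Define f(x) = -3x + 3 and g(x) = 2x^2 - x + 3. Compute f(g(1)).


g(1) = 4
f(4) = -9

-9


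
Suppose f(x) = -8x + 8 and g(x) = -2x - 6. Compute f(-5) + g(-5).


52


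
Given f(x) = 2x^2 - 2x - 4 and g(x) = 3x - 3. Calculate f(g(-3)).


g(-3) = -12
f(-12) = 2*(-12)^2 - 2*(-12) - 4 = 308

308


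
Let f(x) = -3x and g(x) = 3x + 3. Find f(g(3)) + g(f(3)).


f(g(3)) = -36
g(f(3)) = -24
Sum = -60

-60


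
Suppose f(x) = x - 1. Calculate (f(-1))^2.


f(-1) = -2
(-2)^2 = 4

4


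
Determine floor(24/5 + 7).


24/5 = 4.8
4.8 + 7 = 11.8
floor(11.8) = 11

11


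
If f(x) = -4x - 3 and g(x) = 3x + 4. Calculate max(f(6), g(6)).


22


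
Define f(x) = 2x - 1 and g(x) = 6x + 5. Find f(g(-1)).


-3


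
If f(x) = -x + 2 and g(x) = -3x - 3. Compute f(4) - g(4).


13


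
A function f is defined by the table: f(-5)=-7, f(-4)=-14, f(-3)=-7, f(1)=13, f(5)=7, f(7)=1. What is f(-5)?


-7


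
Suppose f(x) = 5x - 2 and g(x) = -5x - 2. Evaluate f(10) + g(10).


f(10) = 48
g(10) = -52
Sum = -4

-4


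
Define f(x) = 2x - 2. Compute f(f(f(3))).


f(3) = 4
f(4) = 6
f(6) = 10

10


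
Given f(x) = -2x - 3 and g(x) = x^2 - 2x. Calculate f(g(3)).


-9


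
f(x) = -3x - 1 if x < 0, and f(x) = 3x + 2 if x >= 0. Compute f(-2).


-2 satisfies x < 0
f(-2) = 5

5


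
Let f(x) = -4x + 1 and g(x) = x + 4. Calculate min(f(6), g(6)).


f(6) = -23
g(6) = 10
min = -23

-23


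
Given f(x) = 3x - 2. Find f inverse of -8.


Solve 3x - 2 = -8
x = (-8 + 2) / 3 = -2

-2


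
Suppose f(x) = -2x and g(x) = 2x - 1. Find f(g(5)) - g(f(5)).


f(g(5)) = -18
g(f(5)) = -21
Difference = 3

3


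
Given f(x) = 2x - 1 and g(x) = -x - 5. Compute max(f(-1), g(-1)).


f(-1) = -3
g(-1) = -4
max = -3

-3


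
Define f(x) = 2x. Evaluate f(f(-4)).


f(-4) = -8
f(-8) = -16

-16


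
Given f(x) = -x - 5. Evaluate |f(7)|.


f(7) = -12
|-12| = 12

12


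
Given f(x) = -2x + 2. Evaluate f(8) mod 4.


f(8) = -14
-14 mod 4 = 2

2


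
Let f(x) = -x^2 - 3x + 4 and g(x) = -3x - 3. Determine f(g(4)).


-176


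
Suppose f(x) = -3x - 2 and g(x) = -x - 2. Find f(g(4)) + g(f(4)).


28


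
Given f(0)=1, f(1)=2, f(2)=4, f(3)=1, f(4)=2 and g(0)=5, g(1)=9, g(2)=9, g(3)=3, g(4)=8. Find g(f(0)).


9


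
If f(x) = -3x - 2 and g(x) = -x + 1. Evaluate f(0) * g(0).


f(0) = -2
g(0) = 1
Product = -2

-2


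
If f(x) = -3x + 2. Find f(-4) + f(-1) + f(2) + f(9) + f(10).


f(-4) = 14
f(-1) = 5
f(2) = -4
f(9) = -25
f(10) = -28
Sum = -38

-38


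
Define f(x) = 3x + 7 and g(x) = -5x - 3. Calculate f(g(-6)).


g(-6) = 27
f(27) = 88

88


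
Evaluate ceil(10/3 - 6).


10/3 = 3.3333
3.3333 - 6 = -2.6667
ceil(-2.6667) = -2

-2


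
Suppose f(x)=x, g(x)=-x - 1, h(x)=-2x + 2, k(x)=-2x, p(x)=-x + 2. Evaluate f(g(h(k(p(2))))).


p(2) = 0
k(0) = 0
h(0) = 2
g(2) = -3
f(-3) = -3

-3


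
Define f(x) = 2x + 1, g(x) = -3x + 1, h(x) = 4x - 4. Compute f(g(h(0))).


27


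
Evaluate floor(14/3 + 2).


14/3 = 4.6667
4.6667 + 2 = 6.6667
floor(6.6667) = 6

6


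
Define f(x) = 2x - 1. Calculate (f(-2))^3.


f(-2) = -5
(-5)^3 = -125

-125


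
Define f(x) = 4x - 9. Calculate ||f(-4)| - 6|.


f(-4) = -25
|-25| = 25
|25 - 6| = 19

19


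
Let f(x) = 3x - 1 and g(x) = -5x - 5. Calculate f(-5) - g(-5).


f(-5) = -16
g(-5) = 20
Difference = -36

-36


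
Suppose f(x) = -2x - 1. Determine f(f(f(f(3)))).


f(3) = -7
f(-7) = 13
f(13) = -27
f(-27) = 53

53


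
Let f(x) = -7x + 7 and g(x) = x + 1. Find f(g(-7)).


g(-7) = -6
f(-6) = 49

49


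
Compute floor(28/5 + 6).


28/5 = 5.6
5.6 + 6 = 11.6
floor(11.6) = 11

11


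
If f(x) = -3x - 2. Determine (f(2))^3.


f(2) = -8
(-8)^3 = -512

-512


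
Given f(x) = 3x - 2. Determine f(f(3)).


f(3) = 7
f(7) = 19

19


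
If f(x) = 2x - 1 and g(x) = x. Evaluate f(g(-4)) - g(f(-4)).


0


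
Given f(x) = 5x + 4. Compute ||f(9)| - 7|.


f(9) = 49
|49| = 49
|49 - 7| = 42

42


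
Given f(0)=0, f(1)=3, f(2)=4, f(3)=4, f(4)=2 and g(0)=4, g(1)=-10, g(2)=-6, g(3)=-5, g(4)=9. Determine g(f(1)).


-5


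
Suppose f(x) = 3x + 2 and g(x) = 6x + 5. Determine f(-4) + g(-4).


f(-4) = -10
g(-4) = -19
Sum = -29

-29


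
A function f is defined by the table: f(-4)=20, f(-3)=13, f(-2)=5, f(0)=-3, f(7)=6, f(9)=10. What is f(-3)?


Reading from the table at x = -3

13


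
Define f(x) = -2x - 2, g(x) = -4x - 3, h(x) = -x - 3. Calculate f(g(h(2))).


h(2) = -5
g(-5) = 17
f(17) = -36

-36


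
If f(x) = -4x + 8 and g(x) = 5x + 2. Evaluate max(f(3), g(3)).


f(3) = -4
g(3) = 17
max = 17

17


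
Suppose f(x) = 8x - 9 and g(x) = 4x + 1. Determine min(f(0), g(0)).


f(0) = -9
g(0) = 1
min = -9

-9


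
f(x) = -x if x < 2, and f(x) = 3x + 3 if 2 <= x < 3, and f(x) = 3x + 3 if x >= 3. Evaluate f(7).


7 satisfies x >= 3
f(7) = 24

24


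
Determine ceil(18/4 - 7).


-2


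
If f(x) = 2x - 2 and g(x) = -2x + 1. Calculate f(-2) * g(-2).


f(-2) = -6
g(-2) = 5
Product = -30

-30


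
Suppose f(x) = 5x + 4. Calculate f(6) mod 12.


f(6) = 34
34 mod 12 = 10

10


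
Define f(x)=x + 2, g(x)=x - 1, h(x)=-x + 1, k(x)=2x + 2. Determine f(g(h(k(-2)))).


k(-2) = -2
h(-2) = 3
g(3) = 2
f(2) = 4

4


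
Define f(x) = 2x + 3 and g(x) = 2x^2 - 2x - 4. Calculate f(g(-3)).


43


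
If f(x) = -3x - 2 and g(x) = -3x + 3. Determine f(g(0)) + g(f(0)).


f(g(0)) = -11
g(f(0)) = 9
Sum = -2

-2


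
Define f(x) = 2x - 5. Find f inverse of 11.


Solve 2x - 5 = 11
x = (11 + 5) / 2 = 8

8


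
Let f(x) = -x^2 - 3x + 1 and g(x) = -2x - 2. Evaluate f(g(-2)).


g(-2) = 2
f(2) = (-1)*(2)^2 - 3*(2) + 1 = -9

-9


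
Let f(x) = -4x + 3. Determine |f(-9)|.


f(-9) = 39
|39| = 39

39


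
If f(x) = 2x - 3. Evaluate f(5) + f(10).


f(5) = 7
f(10) = 17
Sum = 24

24


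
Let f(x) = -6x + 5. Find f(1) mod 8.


f(1) = -1
-1 mod 8 = 7

7


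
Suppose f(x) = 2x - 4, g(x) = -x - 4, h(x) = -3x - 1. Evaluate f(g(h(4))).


h(4) = -13
g(-13) = 9
f(9) = 14

14


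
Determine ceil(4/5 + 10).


4/5 = 0.8
0.8 + 10 = 10.8
ceil(10.8) = 11

11


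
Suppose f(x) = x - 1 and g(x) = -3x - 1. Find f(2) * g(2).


f(2) = 1
g(2) = -7
Product = -7

-7


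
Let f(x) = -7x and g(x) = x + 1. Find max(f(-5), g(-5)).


f(-5) = 35
g(-5) = -4
max = 35

35


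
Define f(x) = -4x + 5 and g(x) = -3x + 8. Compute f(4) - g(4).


f(4) = -11
g(4) = -4
Difference = -7

-7


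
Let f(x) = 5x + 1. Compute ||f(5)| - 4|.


f(5) = 26
|26| = 26
|26 - 4| = 22

22


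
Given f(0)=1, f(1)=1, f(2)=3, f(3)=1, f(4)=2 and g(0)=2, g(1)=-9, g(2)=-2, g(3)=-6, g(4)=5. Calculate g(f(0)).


f(0) = 1
g(1) = -9

-9


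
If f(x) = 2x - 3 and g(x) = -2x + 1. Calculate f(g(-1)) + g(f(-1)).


f(g(-1)) = 3
g(f(-1)) = 11
Sum = 14

14


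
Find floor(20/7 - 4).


-2


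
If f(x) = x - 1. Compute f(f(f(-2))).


f(-2) = -3
f(-3) = -4
f(-4) = -5

-5


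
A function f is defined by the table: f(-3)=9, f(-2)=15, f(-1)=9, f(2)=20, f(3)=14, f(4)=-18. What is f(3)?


14


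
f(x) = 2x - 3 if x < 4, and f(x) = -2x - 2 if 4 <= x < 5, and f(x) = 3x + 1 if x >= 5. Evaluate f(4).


4 satisfies 4 <= x < 5
f(4) = -10

-10


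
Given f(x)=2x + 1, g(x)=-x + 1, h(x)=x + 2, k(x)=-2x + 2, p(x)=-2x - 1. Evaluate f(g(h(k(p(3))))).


-33


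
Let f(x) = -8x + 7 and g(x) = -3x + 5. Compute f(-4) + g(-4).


f(-4) = 39
g(-4) = 17
Sum = 56

56


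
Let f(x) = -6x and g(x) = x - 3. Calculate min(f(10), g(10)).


f(10) = -60
g(10) = 7
min = -60

-60


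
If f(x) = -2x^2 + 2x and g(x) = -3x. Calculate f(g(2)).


g(2) = -6
f(-6) = (-2)*(-6)^2 + 2*(-6) = -84

-84


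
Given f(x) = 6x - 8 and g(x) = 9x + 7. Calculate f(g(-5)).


g(-5) = -38
f(-38) = -236

-236


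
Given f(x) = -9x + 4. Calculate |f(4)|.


32


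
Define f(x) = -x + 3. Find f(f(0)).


f(0) = 3
f(3) = 0

0


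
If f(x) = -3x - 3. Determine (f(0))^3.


f(0) = -3
(-3)^3 = -27

-27


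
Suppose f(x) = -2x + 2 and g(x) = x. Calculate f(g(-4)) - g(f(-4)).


0


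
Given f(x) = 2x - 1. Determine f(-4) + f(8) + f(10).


f(-4) = -9
f(8) = 15
f(10) = 19
Sum = 25

25


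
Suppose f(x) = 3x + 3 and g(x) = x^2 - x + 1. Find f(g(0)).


g(0) = 1
f(1) = 6

6


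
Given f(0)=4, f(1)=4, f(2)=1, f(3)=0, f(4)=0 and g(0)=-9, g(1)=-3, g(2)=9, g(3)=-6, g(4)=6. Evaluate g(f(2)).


-3


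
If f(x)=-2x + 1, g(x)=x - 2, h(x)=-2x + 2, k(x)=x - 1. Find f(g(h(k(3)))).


k(3) = 2
h(2) = -2
g(-2) = -4
f(-4) = 9

9


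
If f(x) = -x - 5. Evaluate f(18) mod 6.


f(18) = -23
-23 mod 6 = 1

1


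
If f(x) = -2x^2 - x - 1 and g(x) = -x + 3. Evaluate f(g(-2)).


g(-2) = 5
f(5) = (-2)*(5)^2 - 1*(5) - 1 = -56

-56


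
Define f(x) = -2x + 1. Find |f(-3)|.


f(-3) = 7
|7| = 7

7


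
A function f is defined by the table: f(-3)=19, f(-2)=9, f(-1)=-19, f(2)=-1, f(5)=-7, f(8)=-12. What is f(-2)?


Reading from the table at x = -2

9


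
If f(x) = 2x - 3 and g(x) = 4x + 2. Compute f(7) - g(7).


f(7) = 11
g(7) = 30
Difference = -19

-19


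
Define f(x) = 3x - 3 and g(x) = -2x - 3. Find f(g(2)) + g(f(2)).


-33


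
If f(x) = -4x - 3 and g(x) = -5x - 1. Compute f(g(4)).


g(4) = -21
f(-21) = 81

81


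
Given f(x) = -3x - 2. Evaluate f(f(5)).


f(5) = -17
f(-17) = 49

49


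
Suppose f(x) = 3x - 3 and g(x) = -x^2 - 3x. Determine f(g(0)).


g(0) = 0
f(0) = -3

-3


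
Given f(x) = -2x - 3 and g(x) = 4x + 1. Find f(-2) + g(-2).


f(-2) = 1
g(-2) = -7
Sum = -6

-6


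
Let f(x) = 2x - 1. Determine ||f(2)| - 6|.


f(2) = 3
|3| = 3
|3 - 6| = 3

3


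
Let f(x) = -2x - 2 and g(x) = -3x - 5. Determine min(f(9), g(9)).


f(9) = -20
g(9) = -32
min = -32

-32


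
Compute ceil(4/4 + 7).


8


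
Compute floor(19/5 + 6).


19/5 = 3.8
3.8 + 6 = 9.8
floor(9.8) = 9

9


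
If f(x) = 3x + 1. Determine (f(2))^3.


f(2) = 7
(7)^3 = 343

343


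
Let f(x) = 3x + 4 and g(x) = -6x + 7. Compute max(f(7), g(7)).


f(7) = 25
g(7) = -35
max = 25

25


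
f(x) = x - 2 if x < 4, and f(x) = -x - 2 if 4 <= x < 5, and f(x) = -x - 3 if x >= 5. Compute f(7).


-10


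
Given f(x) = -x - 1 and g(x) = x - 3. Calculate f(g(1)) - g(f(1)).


f(g(1)) = 1
g(f(1)) = -5
Difference = 6

6


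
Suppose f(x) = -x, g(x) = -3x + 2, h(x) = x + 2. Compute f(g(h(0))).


h(0) = 2
g(2) = -4
f(-4) = 4

4


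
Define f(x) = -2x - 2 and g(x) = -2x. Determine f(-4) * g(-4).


f(-4) = 6
g(-4) = 8
Product = 48

48


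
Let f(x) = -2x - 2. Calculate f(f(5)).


f(5) = -12
f(-12) = 22

22


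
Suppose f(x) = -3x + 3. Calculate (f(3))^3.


f(3) = -6
(-6)^3 = -216

-216


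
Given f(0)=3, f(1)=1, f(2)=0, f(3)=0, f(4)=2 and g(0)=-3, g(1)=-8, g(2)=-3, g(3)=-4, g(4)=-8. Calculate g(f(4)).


f(4) = 2
g(2) = -3

-3


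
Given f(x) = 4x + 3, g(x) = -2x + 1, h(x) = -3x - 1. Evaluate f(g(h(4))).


h(4) = -13
g(-13) = 27
f(27) = 111

111


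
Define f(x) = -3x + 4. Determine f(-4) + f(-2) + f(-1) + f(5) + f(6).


f(-4) = 16
f(-2) = 10
f(-1) = 7
f(5) = -11
f(6) = -14
Sum = 8

8


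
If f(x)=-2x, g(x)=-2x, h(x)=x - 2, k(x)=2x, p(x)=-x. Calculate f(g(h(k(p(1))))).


p(1) = -1
k(-1) = -2
h(-2) = -4
g(-4) = 8
f(8) = -16

-16


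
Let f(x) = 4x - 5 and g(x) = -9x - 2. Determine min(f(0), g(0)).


-5


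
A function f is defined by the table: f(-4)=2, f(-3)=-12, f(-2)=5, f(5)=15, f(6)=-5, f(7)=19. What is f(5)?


Reading from the table at x = 5

15


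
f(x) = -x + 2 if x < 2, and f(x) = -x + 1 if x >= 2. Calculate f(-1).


3


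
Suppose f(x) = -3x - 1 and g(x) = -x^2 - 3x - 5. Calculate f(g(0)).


g(0) = -5
f(-5) = 14

14


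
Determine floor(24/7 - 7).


24/7 = 3.4286
3.4286 - 7 = -3.5714
floor(-3.5714) = -4

-4


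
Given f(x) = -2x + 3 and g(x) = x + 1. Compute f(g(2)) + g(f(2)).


f(g(2)) = -3
g(f(2)) = 0
Sum = -3

-3


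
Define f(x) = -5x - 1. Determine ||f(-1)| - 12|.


f(-1) = 4
|4| = 4
|4 - 12| = 8

8


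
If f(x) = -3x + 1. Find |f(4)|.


f(4) = -11
|-11| = 11

11


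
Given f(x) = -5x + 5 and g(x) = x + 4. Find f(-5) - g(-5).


f(-5) = 30
g(-5) = -1
Difference = 31

31


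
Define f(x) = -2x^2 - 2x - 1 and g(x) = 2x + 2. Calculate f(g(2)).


-85


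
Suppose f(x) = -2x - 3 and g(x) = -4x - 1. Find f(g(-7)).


g(-7) = 27
f(27) = -57

-57


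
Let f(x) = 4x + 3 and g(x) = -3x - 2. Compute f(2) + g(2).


f(2) = 11
g(2) = -8
Sum = 3

3


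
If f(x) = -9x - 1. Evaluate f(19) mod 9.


8


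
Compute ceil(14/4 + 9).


13


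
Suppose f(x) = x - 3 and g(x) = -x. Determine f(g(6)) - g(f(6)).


f(g(6)) = -9
g(f(6)) = -3
Difference = -6

-6


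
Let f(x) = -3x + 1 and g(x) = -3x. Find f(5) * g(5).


210


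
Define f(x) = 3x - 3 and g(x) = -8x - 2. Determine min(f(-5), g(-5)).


f(-5) = -18
g(-5) = 38
min = -18

-18


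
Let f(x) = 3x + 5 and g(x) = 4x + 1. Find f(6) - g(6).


f(6) = 23
g(6) = 25
Difference = -2

-2


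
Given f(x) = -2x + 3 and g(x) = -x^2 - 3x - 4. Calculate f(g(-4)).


g(-4) = -8
f(-8) = 19

19


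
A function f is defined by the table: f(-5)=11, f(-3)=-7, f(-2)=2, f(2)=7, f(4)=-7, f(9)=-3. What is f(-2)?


Reading from the table at x = -2

2


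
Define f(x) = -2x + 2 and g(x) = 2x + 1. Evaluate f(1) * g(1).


f(1) = 0
g(1) = 3
Product = 0

0


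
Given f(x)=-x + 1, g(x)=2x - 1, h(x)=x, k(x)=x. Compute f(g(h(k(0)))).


k(0) = 0
h(0) = 0
g(0) = -1
f(-1) = 2

2


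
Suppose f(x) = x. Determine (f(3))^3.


27


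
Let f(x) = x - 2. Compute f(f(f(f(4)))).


f(4) = 2
f(2) = 0
f(0) = -2
f(-2) = -4

-4


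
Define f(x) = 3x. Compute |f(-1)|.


3


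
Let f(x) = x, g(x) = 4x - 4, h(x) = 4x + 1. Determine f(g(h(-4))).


h(-4) = -15
g(-15) = -64
f(-64) = -64

-64


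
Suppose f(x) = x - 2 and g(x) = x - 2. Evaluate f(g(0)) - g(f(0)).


f(g(0)) = -4
g(f(0)) = -4
Difference = 0

0


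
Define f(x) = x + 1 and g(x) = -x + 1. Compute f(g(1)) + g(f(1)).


0


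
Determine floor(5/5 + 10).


5/5 = 1
1 + 10 = 11
floor(11) = 11

11


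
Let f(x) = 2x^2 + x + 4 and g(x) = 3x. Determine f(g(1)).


g(1) = 3
f(3) = 2*(3)^2 + 1*(3) + 4 = 25

25


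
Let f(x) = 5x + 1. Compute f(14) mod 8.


f(14) = 71
71 mod 8 = 7

7


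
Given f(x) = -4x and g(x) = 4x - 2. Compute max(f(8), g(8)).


f(8) = -32
g(8) = 30
max = 30

30


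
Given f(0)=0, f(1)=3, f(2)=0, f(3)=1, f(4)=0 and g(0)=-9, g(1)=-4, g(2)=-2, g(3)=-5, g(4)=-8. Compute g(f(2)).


f(2) = 0
g(0) = -9

-9


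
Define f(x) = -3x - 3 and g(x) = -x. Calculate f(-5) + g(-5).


f(-5) = 12
g(-5) = 5
Sum = 17

17


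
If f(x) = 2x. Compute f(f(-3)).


f(-3) = -6
f(-6) = -12

-12


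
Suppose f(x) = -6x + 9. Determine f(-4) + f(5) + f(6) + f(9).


f(-4) = 33
f(5) = -21
f(6) = -27
f(9) = -45
Sum = -60

-60


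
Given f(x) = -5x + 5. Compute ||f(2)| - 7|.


f(2) = -5
|-5| = 5
|5 - 7| = 2

2


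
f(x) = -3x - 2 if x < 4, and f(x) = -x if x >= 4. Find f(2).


2 satisfies x < 4
f(2) = -8

-8


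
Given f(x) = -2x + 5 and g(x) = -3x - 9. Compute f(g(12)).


g(12) = -45
f(-45) = 95

95


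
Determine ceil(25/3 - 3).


25/3 = 8.3333
8.3333 - 3 = 5.3333
ceil(5.3333) = 6

6


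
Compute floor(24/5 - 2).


24/5 = 4.8
4.8 - 2 = 2.8
floor(2.8) = 2

2


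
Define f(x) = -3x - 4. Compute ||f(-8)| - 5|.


f(-8) = 20
|20| = 20
|20 - 5| = 15

15


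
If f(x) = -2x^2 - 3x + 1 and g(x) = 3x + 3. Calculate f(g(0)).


g(0) = 3
f(3) = (-2)*(3)^2 - 3*(3) + 1 = -26

-26


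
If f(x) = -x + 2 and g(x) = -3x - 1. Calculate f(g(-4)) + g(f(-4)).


f(g(-4)) = -9
g(f(-4)) = -19
Sum = -28

-28


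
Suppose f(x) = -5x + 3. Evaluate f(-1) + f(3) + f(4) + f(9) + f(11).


f(-1) = 8
f(3) = -12
f(4) = -17
f(9) = -42
f(11) = -52
Sum = -115

-115


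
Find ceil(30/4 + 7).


30/4 = 7.5
7.5 + 7 = 14.5
ceil(14.5) = 15

15


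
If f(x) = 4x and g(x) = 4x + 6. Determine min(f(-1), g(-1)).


f(-1) = -4
g(-1) = 2
min = -4

-4


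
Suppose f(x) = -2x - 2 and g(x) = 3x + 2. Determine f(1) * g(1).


f(1) = -4
g(1) = 5
Product = -20

-20


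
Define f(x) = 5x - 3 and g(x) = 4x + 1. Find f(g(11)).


g(11) = 45
f(45) = 222

222


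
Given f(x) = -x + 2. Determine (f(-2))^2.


f(-2) = 4
(4)^2 = 16

16


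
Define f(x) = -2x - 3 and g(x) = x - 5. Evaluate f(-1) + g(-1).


f(-1) = -1
g(-1) = -6
Sum = -7

-7


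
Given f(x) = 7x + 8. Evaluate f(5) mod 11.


f(5) = 43
43 mod 11 = 10

10


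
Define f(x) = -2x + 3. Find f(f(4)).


f(4) = -5
f(-5) = 13

13


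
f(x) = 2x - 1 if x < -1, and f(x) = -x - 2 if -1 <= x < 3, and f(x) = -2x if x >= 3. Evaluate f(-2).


-2 satisfies x < -1
f(-2) = -5

-5


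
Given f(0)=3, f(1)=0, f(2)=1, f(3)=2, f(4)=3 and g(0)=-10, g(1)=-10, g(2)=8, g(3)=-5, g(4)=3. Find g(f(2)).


f(2) = 1
g(1) = -10

-10


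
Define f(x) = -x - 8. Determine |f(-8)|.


0


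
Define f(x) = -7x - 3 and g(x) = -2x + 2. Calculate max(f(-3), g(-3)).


f(-3) = 18
g(-3) = 8
max = 18

18


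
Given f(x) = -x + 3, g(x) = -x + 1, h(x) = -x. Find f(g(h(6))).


h(6) = -6
g(-6) = 7
f(7) = -4

-4


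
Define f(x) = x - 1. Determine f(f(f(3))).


f(3) = 2
f(2) = 1
f(1) = 0

0


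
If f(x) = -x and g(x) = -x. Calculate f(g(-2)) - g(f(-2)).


f(g(-2)) = -2
g(f(-2)) = -2
Difference = 0

0


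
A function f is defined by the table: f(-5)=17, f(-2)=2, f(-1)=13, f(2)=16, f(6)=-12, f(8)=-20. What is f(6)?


Reading from the table at x = 6

-12


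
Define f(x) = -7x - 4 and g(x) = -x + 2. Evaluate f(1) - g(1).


f(1) = -11
g(1) = 1
Difference = -12

-12


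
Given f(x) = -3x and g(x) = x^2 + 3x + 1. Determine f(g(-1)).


g(-1) = -1
f(-1) = 3

3


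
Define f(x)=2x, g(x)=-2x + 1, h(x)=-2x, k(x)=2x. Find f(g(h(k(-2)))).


k(-2) = -4
h(-4) = 8
g(8) = -15
f(-15) = -30

-30
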